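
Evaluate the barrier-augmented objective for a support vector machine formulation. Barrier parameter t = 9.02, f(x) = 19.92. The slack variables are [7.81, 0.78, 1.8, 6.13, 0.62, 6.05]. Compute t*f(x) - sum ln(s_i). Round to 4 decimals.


Step 1: Compute log-barrier.
ln values: [2.0554, -0.2485, 0.5878, 1.8132, -0.478, 1.8001]
phi = -(2.0554 - 0.2485 + 0.5878 + 1.8132 - 0.478 + 1.8001) = -5.5299
Step 2: Compute augmented objective.
t*f(x) = 9.02*19.92 = 179.6784
Total = 179.6784 - 5.5299 = 174.1485


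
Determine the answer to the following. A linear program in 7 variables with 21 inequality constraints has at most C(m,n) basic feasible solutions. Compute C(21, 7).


Each vertex corresponds to some choice of n active constraints out of m, so the number of vertices is at most C(m, n) = m! / (n!(m-n)!).
m = 21, n = 7
Numerator: 21 * 20 * 19 * 18 * 17 * 16 * 15
Denominator: 7! = 5040
C(21, 7) = 116280


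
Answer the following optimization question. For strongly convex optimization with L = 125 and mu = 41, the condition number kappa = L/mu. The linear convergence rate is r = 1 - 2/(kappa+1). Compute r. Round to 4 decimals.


Step 1: Compute the condition number.
kappa = L/mu = 125/41 = 3.0488
Step 2: Compute the convergence rate.
r = 1 - 2/(kappa + 1) = 1 - 2*mu/(L + mu) = (L - mu)/(L + mu) = 84/166 = 0.506


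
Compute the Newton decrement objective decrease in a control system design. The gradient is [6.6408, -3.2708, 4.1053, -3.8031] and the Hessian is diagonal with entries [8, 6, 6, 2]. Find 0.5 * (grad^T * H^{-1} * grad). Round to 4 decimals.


Step 1: H is diagonal, so H^(-1) * g = [0.8301, -0.5451, 0.6842, -1.9016].
Step 2: g^T H^(-1) g = sum_i g_i^2 / H_ii
  = (6.6408)^2/8 + (-3.2708)^2/6 + (4.1053)^2/6 + (-3.8031)^2/2
  = 5.5125 + 1.783 + 2.8089 + 7.2318 = 17.3362
Step 3: Objective decrease = 0.5 * g^T H^(-1) g = 8.6681


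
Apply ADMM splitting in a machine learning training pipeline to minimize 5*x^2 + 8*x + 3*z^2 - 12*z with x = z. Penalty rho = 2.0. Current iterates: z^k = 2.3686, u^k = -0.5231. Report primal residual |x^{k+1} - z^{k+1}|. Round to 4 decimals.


ADMM iteration with rho = 2.0, z^k = 2.3686, u^k = -0.5231
Step 1: x-update.
Minimize 5*x^2 + 8*x + (2.0/2)*(x - 2.3686 - 0.5231)^2
FOC: (2*5 + 2.0)*x = -8 + 2.0*(2.3686 + 0.5231)
x^{k+1} = -0.1847
Step 2: z-update.
Minimize 3*z^2 - 12*z + (2.0/2)*(-0.1847 - z - 0.5231)^2
FOC: (2*3 + 2.0)*z = 12 + 2.0*(-0.1847 - 0.5231)
z^{k+1} = 1.323
Step 3: u-update.
u^{k+1} = -0.5231 - 0.1847 - 1.323 = -2.0309
Step 4: Primal residual = |-0.1847 - 1.323| = 1.5078


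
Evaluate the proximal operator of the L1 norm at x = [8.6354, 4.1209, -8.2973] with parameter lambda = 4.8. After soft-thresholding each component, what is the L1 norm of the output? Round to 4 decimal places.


Soft-thresholding with lambda = 4.8:
prox(8.6354) = sign(8.6354)*max(|8.6354| - 4.8, 0) = 3.8354
prox(4.1209) = sign(4.1209)*max(|4.1209| - 4.8, 0) = 0.0
prox(-8.2973) = sign(-8.2973)*max(|-8.2973| - 4.8, 0) = -3.4973
prox(x) = [3.8354, 0.0, -3.4973]
||prox(x)||_1 = 3.8354 + 0.0 + 3.4973 = 7.3327


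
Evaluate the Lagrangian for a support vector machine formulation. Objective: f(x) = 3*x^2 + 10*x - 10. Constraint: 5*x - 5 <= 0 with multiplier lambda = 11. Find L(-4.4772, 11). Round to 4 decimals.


Step 1: Evaluate f(x).
f(-4.4772) = 3*(-4.4772)^2 + 10*(-4.4772) - 10 = 5.364
Step 2: Evaluate g(x).
g(-4.4772) = 5*-4.4772 - 5 = -27.386
Step 3: Compute Lagrangian.
L = 5.364 + 11*-27.386 = -295.882


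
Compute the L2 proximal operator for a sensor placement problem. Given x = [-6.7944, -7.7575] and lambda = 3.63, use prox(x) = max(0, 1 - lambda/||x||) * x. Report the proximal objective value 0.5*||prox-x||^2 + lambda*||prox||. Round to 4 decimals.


Step 1: Compute ||x||.
||x|| = 10.3123
Step 2: Compute scaling factor.
scale = max(0, 1 - 3.63/10.3123) = 0.648
Step 3: prox(x) = [-4.4027, -5.0268]
||prox(x)|| = 6.6823
Step 4: Proximal objective.
0.5*||prox-x||^2 = 6.5885
lambda*||prox|| = 24.2567
Total = 30.845


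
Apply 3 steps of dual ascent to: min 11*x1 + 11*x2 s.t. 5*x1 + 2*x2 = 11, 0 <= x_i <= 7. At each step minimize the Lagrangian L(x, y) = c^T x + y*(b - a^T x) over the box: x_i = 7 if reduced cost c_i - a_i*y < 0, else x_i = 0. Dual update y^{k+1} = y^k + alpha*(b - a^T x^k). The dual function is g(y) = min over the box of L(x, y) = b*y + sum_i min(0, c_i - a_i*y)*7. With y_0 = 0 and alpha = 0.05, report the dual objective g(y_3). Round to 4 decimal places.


Dual ascent for LP: min 11*x1 + 11*x2, 5*x1 + 2*x2 = 11, 0 <= x_i <= 7
Step 1: y^k = 0.0, reduced costs: (11.0, 11.0)
  x^k = (0.0, 0.0), subgradient = b - a^T x = 11.0
  y^{k+1} = 0.0 + 0.05*11.0 = 0.55
Step 2: y^k = 0.55, reduced costs: (8.25, 9.9)
  x^k = (0.0, 0.0), subgradient = b - a^T x = 11.0
  y^{k+1} = 0.55 + 0.05*11.0 = 1.1
Step 3: y^k = 1.1, reduced costs: (5.5, 8.8)
  x^k = (0.0, 0.0), subgradient = b - a^T x = 11.0
  y^{k+1} = 1.1 + 0.05*11.0 = 1.65
Dual objective at y_3 = 1.65: reduced costs (2.75, 7.7), box minimizer x = (0.0, 0.0)
g(y_3) = b*y + (c1 - a1*y)*x1 + (c2 - a2*y)*x2 = 11*1.65 + 2.75*0.0 + 7.7*0.0 = 18.15 + 0.0 + 0.0 = 18.15


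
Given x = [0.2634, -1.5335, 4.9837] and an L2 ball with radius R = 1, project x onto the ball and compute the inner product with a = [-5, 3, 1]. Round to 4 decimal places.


Step 1: Compute ||x|| (intermediates to 6 decimals).
||x|| = sqrt(0.2634^2 + (-1.5335)^2 + 4.9837^2) = 5.220945
Step 2: Project.
Since ||x|| > R, scale = R/||x|| = 1/5.220945 = 0.191536, proj(x) = scale * x
proj(x) = [0.050451, -0.29372, 0.954558]
Step 3: Dot product.
a^T * proj(x) = -5*0.050451 + 3*(-0.29372) + 1*0.954558 = -0.1789


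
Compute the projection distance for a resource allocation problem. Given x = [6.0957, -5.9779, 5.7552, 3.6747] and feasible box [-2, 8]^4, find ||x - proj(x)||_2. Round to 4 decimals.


Project each component onto [-2, 8].
clip(6.0957) = 6.0957, clip(-5.9779) = -2.0, clip(5.7552) = 5.7552, clip(3.6747) = 3.6747
Projection = [6.0957, -2.0, 5.7552, 3.6747]
Squared diffs: [0.0, 15.8237, 0.0, 0.0]
Distance = sqrt(15.8237) = 3.9779


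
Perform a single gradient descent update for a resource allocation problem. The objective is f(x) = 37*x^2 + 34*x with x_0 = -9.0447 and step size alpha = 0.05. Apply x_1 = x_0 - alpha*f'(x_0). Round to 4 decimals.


We compute the gradient at x_0 and apply the update.
f'(x) = 74*x + 34
f'(-9.0447) = 74*-9.0447 + 34 = -635.3078
x_1 = -9.0447 - 0.05*-635.3078 = 22.7207


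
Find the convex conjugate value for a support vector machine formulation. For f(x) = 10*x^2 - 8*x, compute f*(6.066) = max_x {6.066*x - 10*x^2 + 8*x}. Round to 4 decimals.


f*(y) = sup_x {y*x - a*x^2 - b*x} = sup_x {(y-b)*x - a*x^2}
FOC: (y - b) - 2a*x = 0 => x* = (y - b)/(2a)
x* = (6.066 + 8)/(2*10) = 0.7033
f*(6.066) = (y-b)^2/(4a) = (6.066 + 8)^2/(4*10)
= 197.8524/40 = 4.9463


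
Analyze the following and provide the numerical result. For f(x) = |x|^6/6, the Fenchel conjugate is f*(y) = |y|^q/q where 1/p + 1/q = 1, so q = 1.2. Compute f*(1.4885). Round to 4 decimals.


The conjugate exponent q satisfies 1/p + 1/q = 1.
p = 6, so q = 6/(6 - 1) = 1.2
|y|^q = 1.4885^1.2 = 1.6118
f*(1.4885) = 1.6118 / 1.2 = 1.3431


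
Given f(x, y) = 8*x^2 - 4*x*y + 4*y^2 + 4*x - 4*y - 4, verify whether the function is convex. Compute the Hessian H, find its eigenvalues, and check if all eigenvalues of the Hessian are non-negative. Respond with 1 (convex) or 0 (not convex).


The Hessian of f(x,y) = 8*x^2 - 4*x*y + 4*y^2 + 4*x - 4*y - 4 is:
H = [[16, -4], [-4, 8]]
Trace = 16 + 8 = 24
Determinant = 16*8 - (-4)^2 = 112
Discriminant = (24)^2 - 4*112 = 128.0
Eigenvalues: lambda_1 = 6.3431, lambda_2 = 17.6569
The function is convex.

1


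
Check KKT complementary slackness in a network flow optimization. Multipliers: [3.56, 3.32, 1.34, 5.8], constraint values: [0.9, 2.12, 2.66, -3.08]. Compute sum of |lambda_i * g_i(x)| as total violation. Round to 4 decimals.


KKT complementary slackness check:
lambda_1 * g_1 = 3.56 * 0.9 = 3.204
lambda_2 * g_2 = 3.32 * 2.12 = 7.0384
lambda_3 * g_3 = 1.34 * 2.66 = 3.5644
lambda_4 * g_4 = 5.8 * -3.08 = -17.864
Total violation = 3.204 + 7.0384 + 3.5644 + 17.864 = 31.6708


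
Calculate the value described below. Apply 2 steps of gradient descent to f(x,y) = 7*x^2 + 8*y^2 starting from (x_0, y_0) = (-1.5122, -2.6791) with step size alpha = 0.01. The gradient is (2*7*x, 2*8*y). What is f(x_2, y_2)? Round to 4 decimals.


Gradient descent on f(x,y) = 7*x^2 + 8*y^2.
Starting point: (-1.5122, -2.6791), alpha = 0.01
Step 1: grad_x = 2*7*-1.5122 = -21.1708, grad_y = 2*8*-2.6791 = -42.8656
  x_1 = -1.5122 - 0.01*-21.1708 = -1.3005
  y_1 = -2.6791 - 0.01*-42.8656 = -2.2504
Step 2: grad_x = 2*7*-1.3005 = -18.2069, grad_y = 2*8*-2.2504 = -36.0071
  x_2 = -1.3005 - 0.01*-18.2069 = -1.1184
  y_2 = -2.2504 - 0.01*-36.0071 = -1.8904
f(-1.1184, -1.8904) = 7*(-1.1184)^2 + 8*(-1.8904)^2 = 37.3442


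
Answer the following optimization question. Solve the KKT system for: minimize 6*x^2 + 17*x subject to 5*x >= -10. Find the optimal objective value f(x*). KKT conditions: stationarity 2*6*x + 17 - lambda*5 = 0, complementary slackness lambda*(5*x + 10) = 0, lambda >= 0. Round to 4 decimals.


Step 1: Try lambda = 0 (constraint inactive).
Stationarity: 2*6*x + 17 = 0
x* = -17/(2*6) = -17/12 = -1.4167 (rounded; the exact value -17/12 is used below)
Check constraint: 5*-1.4167 = -7.0835 >= -10 -- satisfied.
Step 2: Compute optimal value.
f(x*) = 6*(-17/12)^2 + 17*(-17/12) = -12.0417


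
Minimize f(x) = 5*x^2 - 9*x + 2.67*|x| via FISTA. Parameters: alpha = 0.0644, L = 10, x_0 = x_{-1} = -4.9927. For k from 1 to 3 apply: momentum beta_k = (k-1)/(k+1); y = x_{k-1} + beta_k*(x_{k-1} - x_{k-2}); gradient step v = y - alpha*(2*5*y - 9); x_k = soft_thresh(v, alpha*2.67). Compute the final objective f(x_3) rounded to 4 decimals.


FISTA on f(x) = 5*x^2 - 9*x + 2.67*|x|
L = 10, alpha = 0.0644
Iteration 1: beta = 0.0, y = -4.9927 + 0.0*(-4.9927 + 4.9927) = -4.9927
  grad(y) = -58.927, v = y - alpha*grad = -1.1978
  prox(v) = soft_thresh(-1.1978, 0.1719) = -1.0259
Iteration 2: beta = 0.3333, y = -1.0259 + 0.3333*(-1.0259 + 4.9927) = 0.2964
  grad(y) = -6.0357, v = y - alpha*grad = 0.6851
  prox(v) = soft_thresh(0.6851, 0.1719) = 0.5132
Iteration 3: beta = 0.5, y = 0.5132 + 0.5*(0.5132 + 1.0259) = 1.2827
  grad(y) = 3.827, v = y - alpha*grad = 1.0362
  prox(v) = soft_thresh(1.0362, 0.1719) = 0.8643
f(x_3) = 5*0.8643^2 - 9*0.8643 + 2.67*|0.8643| = -1.736


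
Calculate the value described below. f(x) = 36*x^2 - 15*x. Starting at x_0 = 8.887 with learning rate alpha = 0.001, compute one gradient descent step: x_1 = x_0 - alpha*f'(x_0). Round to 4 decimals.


We compute the gradient at x_0 and apply the update.
f'(x) = 72*x - 15
f'(8.887) = 72*8.887 - 15 = 624.864
x_1 = 8.887 - 0.001*624.864 = 8.2621


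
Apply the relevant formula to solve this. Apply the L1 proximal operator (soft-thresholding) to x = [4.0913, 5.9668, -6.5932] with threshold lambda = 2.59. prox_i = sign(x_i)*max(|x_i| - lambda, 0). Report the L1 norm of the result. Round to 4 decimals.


Soft-thresholding with lambda = 2.59:
prox(4.0913) = sign(4.0913)*max(|4.0913| - 2.59, 0) = 1.5013
prox(5.9668) = sign(5.9668)*max(|5.9668| - 2.59, 0) = 3.3768
prox(-6.5932) = sign(-6.5932)*max(|-6.5932| - 2.59, 0) = -4.0032
prox(x) = [1.5013, 3.3768, -4.0032]
||prox(x)||_1 = 1.5013 + 3.3768 + 4.0032 = 8.8813


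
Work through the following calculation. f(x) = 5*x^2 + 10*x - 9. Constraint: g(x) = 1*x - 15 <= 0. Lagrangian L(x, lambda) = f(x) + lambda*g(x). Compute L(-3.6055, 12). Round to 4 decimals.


Step 1: Evaluate f(x).
f(-3.6055) = 5*(-3.6055)^2 + 10*(-3.6055) - 9 = 19.9432
Step 2: Evaluate g(x).
g(-3.6055) = 1*-3.6055 - 15 = -18.6055
Step 3: Compute Lagrangian.
L = 19.9432 + 12*-18.6055 = -203.3228


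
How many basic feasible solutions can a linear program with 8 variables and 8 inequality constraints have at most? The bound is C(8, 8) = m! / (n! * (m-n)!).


Each vertex corresponds to some choice of n active constraints out of m, so the number of vertices is at most C(m, n) = m! / (n!(m-n)!).
m = 8, n = 8
Numerator: 8 * 7 * 6 * 5 * 4 * 3 * 2 * 1
Denominator: 8! = 40320
C(8, 8) = 1


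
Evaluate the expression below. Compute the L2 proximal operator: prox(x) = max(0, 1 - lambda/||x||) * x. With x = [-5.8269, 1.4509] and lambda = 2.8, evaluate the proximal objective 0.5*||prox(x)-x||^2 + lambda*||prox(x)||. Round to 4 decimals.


Step 1: Compute ||x||.
||x|| = 6.0048
Step 2: Compute scaling factor.
scale = max(0, 1 - 2.8/6.0048) = 0.5337
Step 3: prox(x) = [-3.1099, 0.7744]
||prox(x)|| = 3.2048
Step 4: Proximal objective.
0.5*||prox-x||^2 = 3.92
lambda*||prox|| = 8.9734
Total = 12.8935


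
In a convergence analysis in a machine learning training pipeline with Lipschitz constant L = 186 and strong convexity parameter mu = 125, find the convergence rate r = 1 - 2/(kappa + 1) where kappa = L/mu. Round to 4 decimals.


Step 1: Compute the condition number.
kappa = L/mu = 186/125 = 1.488
Step 2: Compute the convergence rate.
r = 1 - 2/(kappa + 1) = 1 - 2*mu/(L + mu) = (L - mu)/(L + mu) = 61/311 = 0.1961


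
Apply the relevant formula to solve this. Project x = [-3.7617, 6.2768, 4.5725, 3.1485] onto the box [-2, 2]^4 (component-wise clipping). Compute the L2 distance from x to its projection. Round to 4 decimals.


Project each component onto [-2, 2].
clip(-3.7617) = -2.0, clip(6.2768) = 2.0, clip(4.5725) = 2.0, clip(3.1485) = 2.0
Projection = [-2.0, 2.0, 2.0, 2.0]
Squared diffs: [3.1036, 18.291, 6.6178, 1.3191]
Distance = sqrt(29.3315) = 5.4158


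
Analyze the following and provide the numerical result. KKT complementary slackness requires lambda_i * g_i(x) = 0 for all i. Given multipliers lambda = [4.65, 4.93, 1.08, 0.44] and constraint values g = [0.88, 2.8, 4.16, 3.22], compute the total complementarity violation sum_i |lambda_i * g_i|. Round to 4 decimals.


KKT complementary slackness check:
lambda_1 * g_1 = 4.65 * 0.88 = 4.092
lambda_2 * g_2 = 4.93 * 2.8 = 13.804
lambda_3 * g_3 = 1.08 * 4.16 = 4.4928
lambda_4 * g_4 = 0.44 * 3.22 = 1.4168
Total violation = 4.092 + 13.804 + 4.4928 + 1.4168 = 23.8056


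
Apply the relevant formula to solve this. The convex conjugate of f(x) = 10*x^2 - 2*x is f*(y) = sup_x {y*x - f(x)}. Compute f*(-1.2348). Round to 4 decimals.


f*(y) = sup_x {y*x - a*x^2 - b*x} = sup_x {(y-b)*x - a*x^2}
FOC: (y - b) - 2a*x = 0 => x* = (y - b)/(2a)
x* = (-1.2348 + 2)/(2*10) = 0.0383
f*(-1.2348) = (y-b)^2/(4a) = (-1.2348 + 2)^2/(4*10)
= 0.5855/40 = 0.0146


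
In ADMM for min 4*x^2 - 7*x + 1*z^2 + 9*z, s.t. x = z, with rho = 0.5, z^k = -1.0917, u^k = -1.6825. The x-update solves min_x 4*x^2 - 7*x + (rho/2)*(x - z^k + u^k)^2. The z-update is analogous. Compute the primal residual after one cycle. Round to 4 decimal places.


ADMM iteration with rho = 0.5, z^k = -1.0917, u^k = -1.6825
Step 1: x-update.
Minimize 4*x^2 - 7*x + (0.5/2)*(x + 1.0917 - 1.6825)^2
FOC: (2*4 + 0.5)*x = 7 + 0.5*(-1.0917 + 1.6825)
x^{k+1} = 0.8583
Step 2: z-update.
Minimize 1*z^2 + 9*z + (0.5/2)*(0.8583 - z - 1.6825)^2
FOC: (2*1 + 0.5)*z = -9 + 0.5*(0.8583 - 1.6825)
z^{k+1} = -3.7648
Step 3: u-update.
u^{k+1} = -1.6825 + 0.8583 + 3.7648 = 2.9406
Step 4: Primal residual = |0.8583 + 3.7648| = 4.6231


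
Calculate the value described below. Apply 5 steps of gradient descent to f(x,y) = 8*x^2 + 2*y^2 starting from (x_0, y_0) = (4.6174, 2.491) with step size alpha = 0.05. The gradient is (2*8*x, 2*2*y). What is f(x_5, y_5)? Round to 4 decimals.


Gradient descent on f(x,y) = 8*x^2 + 2*y^2.
Starting point: (4.6174, 2.491), alpha = 0.05
Step 1: grad_x = 2*8*4.6174 = 73.8784, grad_y = 2*2*2.491 = 9.964
  x_1 = 4.6174 - 0.05*73.8784 = 0.9235
  y_1 = 2.491 - 0.05*9.964 = 1.9928
Step 2: grad_x = 2*8*0.9235 = 14.7757, grad_y = 2*2*1.9928 = 7.9712
  x_2 = 0.9235 - 0.05*14.7757 = 0.1847
  y_2 = 1.9928 - 0.05*7.9712 = 1.5942
Step 3: grad_x = 2*8*0.1847 = 2.9551, grad_y = 2*2*1.5942 = 6.377
  x_3 = 0.1847 - 0.05*2.9551 = 0.0369
  y_3 = 1.5942 - 0.05*6.377 = 1.2754
Step 4: grad_x = 2*8*0.0369 = 0.591, grad_y = 2*2*1.2754 = 5.1016
  x_4 = 0.0369 - 0.05*0.591 = 0.0074
  y_4 = 1.2754 - 0.05*5.1016 = 1.0203
Step 5: grad_x = 2*8*0.0074 = 0.1182, grad_y = 2*2*1.0203 = 4.0813
  x_5 = 0.0074 - 0.05*0.1182 = 0.0015
  y_5 = 1.0203 - 0.05*4.0813 = 0.8163
f(0.0015, 0.8163) = 8*0.0015^2 + 2*0.8163^2 = 1.3325


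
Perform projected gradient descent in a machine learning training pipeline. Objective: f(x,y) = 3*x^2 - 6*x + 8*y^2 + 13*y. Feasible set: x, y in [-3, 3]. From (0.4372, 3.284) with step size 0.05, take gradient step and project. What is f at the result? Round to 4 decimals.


Step 1: Compute gradient at (0.4372, 3.284).
grad_x = 2*3*0.4372 - 6 = -3.3768
grad_y = 2*8*3.284 + 13 = 65.544
Step 2: Gradient step.
x_raw = 0.4372 - 0.05*-3.3768 = 0.606
y_raw = 3.284 - 0.05*65.544 = 0.0068
Step 3: Project onto [-3, 3].
x_proj = clip(0.606) = 0.606
y_proj = clip(0.0068) = 0.0068
Step 4: Evaluate f.
f(0.606, 0.0068) = -2.4456


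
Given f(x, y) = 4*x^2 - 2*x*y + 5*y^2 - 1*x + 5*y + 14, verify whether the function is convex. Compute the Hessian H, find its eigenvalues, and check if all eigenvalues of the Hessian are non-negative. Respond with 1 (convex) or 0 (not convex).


The Hessian of f(x,y) = 4*x^2 - 2*x*y + 5*y^2 - 1*x + 5*y + 14 is:
H = [[8, -2], [-2, 10]]
Trace = 8 + 10 = 18
Determinant = 8*10 - (-2)^2 = 76
Discriminant = (18)^2 - 4*76 = 20.0
Eigenvalues: lambda_1 = 6.7639, lambda_2 = 11.2361
The function is convex.

1


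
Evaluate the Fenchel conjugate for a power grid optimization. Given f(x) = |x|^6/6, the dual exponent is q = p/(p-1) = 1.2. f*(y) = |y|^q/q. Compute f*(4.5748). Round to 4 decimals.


The conjugate exponent q satisfies 1/p + 1/q = 1.
p = 6, so q = 6/(6 - 1) = 1.2
|y|^q = 4.5748^1.2 = 6.2008
f*(4.5748) = 6.2008 / 1.2 = 5.1673


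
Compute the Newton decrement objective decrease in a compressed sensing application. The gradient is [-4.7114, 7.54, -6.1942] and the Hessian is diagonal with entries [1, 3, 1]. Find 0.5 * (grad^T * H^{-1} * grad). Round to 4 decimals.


Step 1: H is diagonal, so H^(-1) * g = [-4.7114, 2.5133, -6.1942].
Step 2: g^T H^(-1) g = sum_i g_i^2 / H_ii
  = (-4.7114)^2/1 + (7.54)^2/3 + (-6.1942)^2/1
  = 22.1973 + 18.9505 + 38.3681 = 79.5159
Step 3: Objective decrease = 0.5 * g^T H^(-1) g = 39.758


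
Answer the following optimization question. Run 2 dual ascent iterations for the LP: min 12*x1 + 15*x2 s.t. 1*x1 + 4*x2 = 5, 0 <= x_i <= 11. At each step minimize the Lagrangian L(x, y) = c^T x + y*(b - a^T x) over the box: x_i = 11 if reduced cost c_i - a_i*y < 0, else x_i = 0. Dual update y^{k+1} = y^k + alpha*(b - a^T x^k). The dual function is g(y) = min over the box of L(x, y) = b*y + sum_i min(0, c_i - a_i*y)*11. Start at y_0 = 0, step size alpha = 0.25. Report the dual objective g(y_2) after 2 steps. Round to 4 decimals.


Dual ascent for LP: min 12*x1 + 15*x2, 1*x1 + 4*x2 = 5, 0 <= x_i <= 11
Step 1: y^k = 0.0, reduced costs: (12.0, 15.0)
  x^k = (0.0, 0.0), subgradient = b - a^T x = 5.0
  y^{k+1} = 0.0 + 0.25*5.0 = 1.25
Step 2: y^k = 1.25, reduced costs: (10.75, 10.0)
  x^k = (0.0, 0.0), subgradient = b - a^T x = 5.0
  y^{k+1} = 1.25 + 0.25*5.0 = 2.5
Dual objective at y_2 = 2.5: reduced costs (9.5, 5.0), box minimizer x = (0.0, 0.0)
g(y_2) = b*y + (c1 - a1*y)*x1 + (c2 - a2*y)*x2 = 5*2.5 + 9.5*0.0 + 5.0*0.0 = 12.5 + 0.0 + 0.0 = 12.5


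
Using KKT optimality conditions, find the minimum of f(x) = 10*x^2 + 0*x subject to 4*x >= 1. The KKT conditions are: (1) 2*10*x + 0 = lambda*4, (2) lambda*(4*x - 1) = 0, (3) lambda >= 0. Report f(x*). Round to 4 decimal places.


Step 1: Try lambda = 0 (constraint inactive).
x_unc = 0/(2*10) = 0.0
Check: 4*0.0 = 0.0 < 1 -- violated!
Step 2: Constraint must be active: 4*x = 1
x* = 1/4 = 0.25
lambda = (2*10*0.25 + 0)/4 = 1.25
Step 3: Compute optimal value.
f(x*) = 10*0.25^2 + 0*0.25 = 0.625


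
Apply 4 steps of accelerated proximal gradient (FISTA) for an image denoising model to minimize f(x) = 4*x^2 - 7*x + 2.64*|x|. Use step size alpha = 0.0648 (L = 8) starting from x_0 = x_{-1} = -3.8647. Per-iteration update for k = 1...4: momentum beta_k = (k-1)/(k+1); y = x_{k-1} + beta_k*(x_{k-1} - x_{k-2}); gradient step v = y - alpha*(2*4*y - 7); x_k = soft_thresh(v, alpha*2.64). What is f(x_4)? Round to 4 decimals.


FISTA on f(x) = 4*x^2 - 7*x + 2.64*|x|
L = 8, alpha = 0.0648
Iteration 1: beta = 0.0, y = -3.8647 + 0.0*(-3.8647 + 3.8647) = -3.8647
  grad(y) = -37.9176, v = y - alpha*grad = -1.4076
  prox(v) = soft_thresh(-1.4076, 0.1711) = -1.2366
Iteration 2: beta = 0.3333, y = -1.2366 + 0.3333*(-1.2366 + 3.8647) = -0.3605
  grad(y) = -9.8842, v = y - alpha*grad = 0.28
  prox(v) = soft_thresh(0.28, 0.1711) = 0.1089
Iteration 3: beta = 0.5, y = 0.1089 + 0.5*(0.1089 + 1.2366) = 0.7816
  grad(y) = -0.7469, v = y - alpha*grad = 0.83
  prox(v) = soft_thresh(0.83, 0.1711) = 0.659
Iteration 4: beta = 0.6, y = 0.659 + 0.6*(0.659 - 0.1089) = 0.989
  grad(y) = 0.912, v = y - alpha*grad = 0.9299
  prox(v) = soft_thresh(0.9299, 0.1711) = 0.7588
f(x_4) = 4*0.7588^2 - 7*0.7588 + 2.64*|0.7588| = -1.0052


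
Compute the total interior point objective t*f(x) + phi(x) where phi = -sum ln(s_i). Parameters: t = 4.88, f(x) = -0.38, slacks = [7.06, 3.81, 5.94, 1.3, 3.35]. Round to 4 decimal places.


Step 1: Compute log-barrier.
ln values: [1.9544, 1.3376, 1.7817, 0.2624, 1.209]
phi = -(1.9544 + 1.3376 + 1.7817 + 0.2624 + 1.209) = -6.5451
Step 2: Compute augmented objective.
t*f(x) = 4.88*-0.38 = -1.8544
Total = -1.8544 - 6.5451 = -8.3995


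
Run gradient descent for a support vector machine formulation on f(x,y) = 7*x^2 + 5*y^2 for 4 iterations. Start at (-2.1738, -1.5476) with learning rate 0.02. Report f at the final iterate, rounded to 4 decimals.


Gradient descent on f(x,y) = 7*x^2 + 5*y^2.
Starting point: (-2.1738, -1.5476), alpha = 0.02
Step 1: grad_x = 2*7*-2.1738 = -30.4332, grad_y = 2*5*-1.5476 = -15.476
  x_1 = -2.1738 - 0.02*-30.4332 = -1.5651
  y_1 = -1.5476 - 0.02*-15.476 = -1.2381
Step 2: grad_x = 2*7*-1.5651 = -21.9119, grad_y = 2*5*-1.2381 = -12.3808
  x_2 = -1.5651 - 0.02*-21.9119 = -1.1269
  y_2 = -1.2381 - 0.02*-12.3808 = -0.9905
Step 3: grad_x = 2*7*-1.1269 = -15.7766, grad_y = 2*5*-0.9905 = -9.9046
  x_3 = -1.1269 - 0.02*-15.7766 = -0.8114
  y_3 = -0.9905 - 0.02*-9.9046 = -0.7924
Step 4: grad_x = 2*7*-0.8114 = -11.3591, grad_y = 2*5*-0.7924 = -7.9237
  x_4 = -0.8114 - 0.02*-11.3591 = -0.5842
  y_4 = -0.7924 - 0.02*-7.9237 = -0.6339
f(-0.5842, -0.6339) = 7*(-0.5842)^2 + 5*(-0.6339)^2 = 4.398


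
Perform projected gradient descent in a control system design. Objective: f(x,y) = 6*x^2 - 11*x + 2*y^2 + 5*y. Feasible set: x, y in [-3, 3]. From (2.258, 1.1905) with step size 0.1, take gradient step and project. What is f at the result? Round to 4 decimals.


Step 1: Compute gradient at (2.258, 1.1905).
grad_x = 2*6*2.258 - 11 = 16.096
grad_y = 2*2*1.1905 + 5 = 9.762
Step 2: Gradient step.
x_raw = 2.258 - 0.1*16.096 = 0.6484
y_raw = 1.1905 - 0.1*9.762 = 0.2143
Step 3: Project onto [-3, 3].
x_proj = clip(0.6484) = 0.6484
y_proj = clip(0.2143) = 0.2143
Step 4: Evaluate f.
f(0.6484, 0.2143) = -3.4465


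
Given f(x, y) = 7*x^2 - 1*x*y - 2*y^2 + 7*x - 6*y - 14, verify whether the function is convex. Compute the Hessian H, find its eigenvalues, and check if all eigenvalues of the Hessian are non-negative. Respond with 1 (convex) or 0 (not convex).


The Hessian of f(x,y) = 7*x^2 - 1*x*y - 2*y^2 + 7*x - 6*y - 14 is:
H = [[14, -1], [-1, -4]]
Trace = 14 - 4 = 10
Determinant = 14*-4 - (-1)^2 = -57
Discriminant = (10)^2 - 4*-57 = 328.0
Eigenvalues: lambda_1 = -4.0554, lambda_2 = 14.0554
The function is not convex.

0


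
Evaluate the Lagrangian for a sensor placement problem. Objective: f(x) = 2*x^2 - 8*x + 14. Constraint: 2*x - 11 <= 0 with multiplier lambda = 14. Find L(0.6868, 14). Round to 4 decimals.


Step 1: Evaluate f(x).
f(0.6868) = 2*0.6868^2 - 8*0.6868 + 14 = 9.449
Step 2: Evaluate g(x).
g(0.6868) = 2*0.6868 - 11 = -9.6264
Step 3: Compute Lagrangian.
L = 9.449 + 14*-9.6264 = -125.3206


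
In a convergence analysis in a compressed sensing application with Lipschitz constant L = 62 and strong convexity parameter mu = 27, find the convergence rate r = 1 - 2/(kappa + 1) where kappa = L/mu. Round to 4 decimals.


Step 1: Compute the condition number.
kappa = L/mu = 62/27 = 2.2963
Step 2: Compute the convergence rate.
r = 1 - 2/(kappa + 1) = 1 - 2*mu/(L + mu) = (L - mu)/(L + mu) = 35/89 = 0.3933


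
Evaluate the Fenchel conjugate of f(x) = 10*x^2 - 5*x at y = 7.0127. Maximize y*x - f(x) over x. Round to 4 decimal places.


f*(y) = sup_x {y*x - a*x^2 - b*x} = sup_x {(y-b)*x - a*x^2}
FOC: (y - b) - 2a*x = 0 => x* = (y - b)/(2a)
x* = (7.0127 + 5)/(2*10) = 0.6006
f*(7.0127) = (y-b)^2/(4a) = (7.0127 + 5)^2/(4*10)
= 144.305/40 = 3.6076


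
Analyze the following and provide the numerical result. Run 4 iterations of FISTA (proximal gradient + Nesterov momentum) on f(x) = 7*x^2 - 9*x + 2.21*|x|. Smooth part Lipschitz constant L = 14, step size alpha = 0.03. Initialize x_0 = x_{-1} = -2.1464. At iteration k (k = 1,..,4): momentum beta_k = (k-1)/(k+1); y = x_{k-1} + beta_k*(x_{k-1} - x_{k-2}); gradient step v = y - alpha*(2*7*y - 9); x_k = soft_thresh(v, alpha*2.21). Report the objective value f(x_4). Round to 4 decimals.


FISTA on f(x) = 7*x^2 - 9*x + 2.21*|x|
L = 14, alpha = 0.03
Iteration 1: beta = 0.0, y = -2.1464 + 0.0*(-2.1464 + 2.1464) = -2.1464
  grad(y) = -39.0496, v = y - alpha*grad = -0.9749
  prox(v) = soft_thresh(-0.9749, 0.0663) = -0.9086
Iteration 2: beta = 0.3333, y = -0.9086 + 0.3333*(-0.9086 + 2.1464) = -0.496
  grad(y) = -15.9442, v = y - alpha*grad = -0.0177
  prox(v) = soft_thresh(-0.0177, 0.0663) = 0.0
Iteration 3: beta = 0.5, y = 0.0 + 0.5*(0.0 + 0.9086) = 0.4543
  grad(y) = -2.6397, v = y - alpha*grad = 0.5335
  prox(v) = soft_thresh(0.5335, 0.0663) = 0.4672
Iteration 4: beta = 0.6, y = 0.4672 + 0.6*(0.4672 - 0.0) = 0.7475
  grad(y) = 1.4652, v = y - alpha*grad = 0.7036
  prox(v) = soft_thresh(0.7036, 0.0663) = 0.6373
f(x_4) = 7*0.6373^2 - 9*0.6373 + 2.21*|0.6373| = -1.4843


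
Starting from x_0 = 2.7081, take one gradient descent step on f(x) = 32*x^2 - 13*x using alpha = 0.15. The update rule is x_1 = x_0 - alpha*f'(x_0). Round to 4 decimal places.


We compute the gradient at x_0 and apply the update.
f'(x) = 64*x - 13
f'(2.7081) = 64*2.7081 - 13 = 160.3184
x_1 = 2.7081 - 0.15*160.3184 = -21.3397


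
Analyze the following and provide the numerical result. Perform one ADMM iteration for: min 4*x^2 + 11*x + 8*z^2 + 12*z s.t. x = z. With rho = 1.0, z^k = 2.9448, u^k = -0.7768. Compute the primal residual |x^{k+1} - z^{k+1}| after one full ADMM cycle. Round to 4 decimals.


ADMM iteration with rho = 1.0, z^k = 2.9448, u^k = -0.7768
Step 1: x-update.
Minimize 4*x^2 + 11*x + (1.0/2)*(x - 2.9448 - 0.7768)^2
FOC: (2*4 + 1.0)*x = -11 + 1.0*(2.9448 + 0.7768)
x^{k+1} = -0.8087
Step 2: z-update.
Minimize 8*z^2 + 12*z + (1.0/2)*(-0.8087 - z - 0.7768)^2
FOC: (2*8 + 1.0)*z = -12 + 1.0*(-0.8087 - 0.7768)
z^{k+1} = -0.7991
Step 3: u-update.
u^{k+1} = -0.7768 - 0.8087 + 0.7991 = -0.7864
Step 4: Primal residual = |-0.8087 + 0.7991| = 0.0096


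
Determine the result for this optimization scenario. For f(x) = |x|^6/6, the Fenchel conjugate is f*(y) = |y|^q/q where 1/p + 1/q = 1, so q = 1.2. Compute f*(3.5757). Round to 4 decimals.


The conjugate exponent q satisfies 1/p + 1/q = 1.
p = 6, so q = 6/(6 - 1) = 1.2
|y|^q = 3.5757^1.2 = 4.6135
f*(3.5757) = 4.6135 / 1.2 = 3.8446


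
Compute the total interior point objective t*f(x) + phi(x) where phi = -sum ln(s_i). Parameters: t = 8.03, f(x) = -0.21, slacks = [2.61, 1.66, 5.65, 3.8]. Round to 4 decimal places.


Step 1: Compute log-barrier.
ln values: [0.9594, 0.5068, 1.7317, 1.335]
phi = -(0.9594 + 0.5068 + 1.7317 + 1.335) = -4.5328
Step 2: Compute augmented objective.
t*f(x) = 8.03*-0.21 = -1.6863
Total = -1.6863 - 4.5328 = -6.2191


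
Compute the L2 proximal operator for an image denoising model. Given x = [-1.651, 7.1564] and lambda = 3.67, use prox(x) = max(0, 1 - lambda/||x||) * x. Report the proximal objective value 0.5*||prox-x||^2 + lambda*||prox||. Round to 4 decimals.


Step 1: Compute ||x||.
||x|| = 7.3444
Step 2: Compute scaling factor.
scale = max(0, 1 - 3.67/7.3444) = 0.5003
Step 3: prox(x) = [-0.826, 3.5803]
||prox(x)|| = 3.6744
Step 4: Proximal objective.
0.5*||prox-x||^2 = 6.7345
lambda*||prox|| = 13.485
Total = 20.2194


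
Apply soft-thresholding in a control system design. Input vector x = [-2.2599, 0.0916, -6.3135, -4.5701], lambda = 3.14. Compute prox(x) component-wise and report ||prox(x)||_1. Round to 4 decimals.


Soft-thresholding with lambda = 3.14:
prox(-2.2599) = sign(-2.2599)*max(|-2.2599| - 3.14, 0) = 0.0
prox(0.0916) = sign(0.0916)*max(|0.0916| - 3.14, 0) = 0.0
prox(-6.3135) = sign(-6.3135)*max(|-6.3135| - 3.14, 0) = -3.1735
prox(-4.5701) = sign(-4.5701)*max(|-4.5701| - 3.14, 0) = -1.4301
prox(x) = [0.0, 0.0, -3.1735, -1.4301]
||prox(x)||_1 = 0.0 + 0.0 + 3.1735 + 1.4301 = 4.6036


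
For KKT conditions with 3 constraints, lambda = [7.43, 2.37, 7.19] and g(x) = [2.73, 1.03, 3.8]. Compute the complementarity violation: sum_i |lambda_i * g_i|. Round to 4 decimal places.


KKT complementary slackness check:
lambda_1 * g_1 = 7.43 * 2.73 = 20.2839
lambda_2 * g_2 = 2.37 * 1.03 = 2.4411
lambda_3 * g_3 = 7.19 * 3.8 = 27.322
Total violation = 20.2839 + 2.4411 + 27.322 = 50.047


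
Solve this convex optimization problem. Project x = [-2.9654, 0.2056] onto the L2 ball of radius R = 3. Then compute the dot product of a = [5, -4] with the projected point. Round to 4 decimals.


Step 1: Compute ||x|| (intermediates to 6 decimals).
||x|| = sqrt((-2.9654)^2 + 0.2056^2) = 2.972519
Step 2: Project.
Since ||x|| <= R, proj = x (no scaling needed).
proj(x) = [-2.9654, 0.2056]
Step 3: Dot product.
a^T * proj(x) = 5*(-2.9654) - 4*0.2056 = -15.6494


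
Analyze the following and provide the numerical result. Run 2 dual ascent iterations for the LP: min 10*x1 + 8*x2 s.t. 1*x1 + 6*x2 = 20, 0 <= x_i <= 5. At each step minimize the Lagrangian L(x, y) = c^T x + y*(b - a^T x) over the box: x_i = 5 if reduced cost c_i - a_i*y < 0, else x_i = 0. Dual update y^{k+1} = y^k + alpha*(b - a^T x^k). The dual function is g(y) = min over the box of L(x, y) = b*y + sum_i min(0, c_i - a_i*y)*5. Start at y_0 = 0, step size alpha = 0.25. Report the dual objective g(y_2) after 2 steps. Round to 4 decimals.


Dual ascent for LP: min 10*x1 + 8*x2, 1*x1 + 6*x2 = 20, 0 <= x_i <= 5
Step 1: y^k = 0.0, reduced costs: (10.0, 8.0)
  x^k = (0.0, 0.0), subgradient = b - a^T x = 20.0
  y^{k+1} = 0.0 + 0.25*20.0 = 5.0
Step 2: y^k = 5.0, reduced costs: (5.0, -22.0)
  x^k = (0.0, 5.0), subgradient = b - a^T x = -10.0
  y^{k+1} = 5.0 + 0.25*-10.0 = 2.5
Dual objective at y_2 = 2.5: reduced costs (7.5, -7.0), box minimizer x = (0.0, 5.0)
g(y_2) = b*y + (c1 - a1*y)*x1 + (c2 - a2*y)*x2 = 20*2.5 + 7.5*0.0 + (-7.0)*5.0 = 50.0 + 0.0 - 35.0 = 15.0


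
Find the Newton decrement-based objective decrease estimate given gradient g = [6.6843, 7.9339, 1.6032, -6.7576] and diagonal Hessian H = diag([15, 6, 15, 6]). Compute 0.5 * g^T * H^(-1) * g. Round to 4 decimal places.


Step 1: H is diagonal, so H^(-1) * g = [0.4456, 1.3223, 0.1069, -1.1263].
Step 2: g^T H^(-1) g = sum_i g_i^2 / H_ii
  = (6.6843)^2/15 + (7.9339)^2/6 + (1.6032)^2/15 + (-6.7576)^2/6
  = 2.9787 + 10.4911 + 0.1714 + 7.6109 = 21.252
Step 3: Objective decrease = 0.5 * g^T H^(-1) g = 10.626


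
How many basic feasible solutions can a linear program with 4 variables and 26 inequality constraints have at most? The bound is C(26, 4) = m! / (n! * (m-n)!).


Each vertex corresponds to some choice of n active constraints out of m, so the number of vertices is at most C(m, n) = m! / (n!(m-n)!).
m = 26, n = 4
Numerator: 26 * 25 * 24 * 23
Denominator: 4! = 24
C(26, 4) = 14950


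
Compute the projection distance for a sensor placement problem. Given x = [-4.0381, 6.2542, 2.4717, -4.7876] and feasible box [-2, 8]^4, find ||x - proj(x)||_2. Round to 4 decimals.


Project each component onto [-2, 8].
clip(-4.0381) = -2.0, clip(6.2542) = 6.2542, clip(2.4717) = 2.4717, clip(-4.7876) = -2.0
Projection = [-2.0, 6.2542, 2.4717, -2.0]
Squared diffs: [4.1539, 0.0, 0.0, 7.7707]
Distance = sqrt(11.9246) = 3.4532


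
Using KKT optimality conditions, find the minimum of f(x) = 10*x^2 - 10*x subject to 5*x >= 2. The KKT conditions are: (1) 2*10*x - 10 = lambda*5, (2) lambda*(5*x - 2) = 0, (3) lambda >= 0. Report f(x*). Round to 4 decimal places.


Step 1: Try lambda = 0 (constraint inactive).
Stationarity: 2*10*x - 10 = 0
x* = 10/(2*10) = 0.5
Check constraint: 5*0.5 = 2.5 >= 2 -- satisfied.
Step 2: Compute optimal value.
f(x*) = 10*0.5^2 - 10*0.5 = -2.5


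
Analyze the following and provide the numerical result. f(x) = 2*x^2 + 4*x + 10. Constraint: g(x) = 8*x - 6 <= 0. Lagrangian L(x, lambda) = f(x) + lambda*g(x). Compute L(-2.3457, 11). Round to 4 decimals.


Step 1: Evaluate f(x).
f(-2.3457) = 2*(-2.3457)^2 + 4*(-2.3457) + 10 = 11.6218
Step 2: Evaluate g(x).
g(-2.3457) = 8*-2.3457 - 6 = -24.7656
Step 3: Compute Lagrangian.
L = 11.6218 + 11*-24.7656 = -260.7998


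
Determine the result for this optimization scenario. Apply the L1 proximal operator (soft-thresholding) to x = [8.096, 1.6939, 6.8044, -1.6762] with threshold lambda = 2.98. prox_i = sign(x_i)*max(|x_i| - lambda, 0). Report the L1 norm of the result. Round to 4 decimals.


Soft-thresholding with lambda = 2.98:
prox(8.096) = sign(8.096)*max(|8.096| - 2.98, 0) = 5.116
prox(1.6939) = sign(1.6939)*max(|1.6939| - 2.98, 0) = 0.0
prox(6.8044) = sign(6.8044)*max(|6.8044| - 2.98, 0) = 3.8244
prox(-1.6762) = sign(-1.6762)*max(|-1.6762| - 2.98, 0) = 0.0
prox(x) = [5.116, 0.0, 3.8244, 0.0]
||prox(x)||_1 = 5.116 + 0.0 + 3.8244 + 0.0 = 8.9404


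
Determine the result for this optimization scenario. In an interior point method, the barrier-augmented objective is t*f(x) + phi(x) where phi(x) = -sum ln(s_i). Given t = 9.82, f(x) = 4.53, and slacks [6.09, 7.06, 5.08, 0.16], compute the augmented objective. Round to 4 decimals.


Step 1: Compute log-barrier.
ln values: [1.8066, 1.9544, 1.6253, -1.8326]
phi = -(1.8066 + 1.9544 + 1.6253 - 1.8326) = -3.5538
Step 2: Compute augmented objective.
t*f(x) = 9.82*4.53 = 44.4846
Total = 44.4846 - 3.5538 = 40.9308


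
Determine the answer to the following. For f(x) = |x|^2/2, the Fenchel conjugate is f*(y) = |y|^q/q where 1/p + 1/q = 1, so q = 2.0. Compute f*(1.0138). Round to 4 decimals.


The conjugate exponent q satisfies 1/p + 1/q = 1.
p = 2, so q = 2/(2 - 1) = 2.0
|y|^q = 1.0138^2.0 = 1.0278
f*(1.0138) = 1.0278 / 2.0 = 0.5139


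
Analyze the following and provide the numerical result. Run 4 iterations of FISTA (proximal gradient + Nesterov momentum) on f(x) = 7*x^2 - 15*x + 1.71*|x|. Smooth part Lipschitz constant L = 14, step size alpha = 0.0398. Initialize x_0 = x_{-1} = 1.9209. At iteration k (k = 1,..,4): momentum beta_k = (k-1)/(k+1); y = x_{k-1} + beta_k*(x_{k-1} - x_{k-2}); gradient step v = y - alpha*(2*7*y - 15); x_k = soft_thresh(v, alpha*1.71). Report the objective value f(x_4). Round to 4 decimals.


FISTA on f(x) = 7*x^2 - 15*x + 1.71*|x|
L = 14, alpha = 0.0398
Iteration 1: beta = 0.0, y = 1.9209 + 0.0*(1.9209 - 1.9209) = 1.9209
  grad(y) = 11.8926, v = y - alpha*grad = 1.4476
  prox(v) = soft_thresh(1.4476, 0.0681) = 1.3795
Iteration 2: beta = 0.3333, y = 1.3795 + 0.3333*(1.3795 - 1.9209) = 1.1991
  grad(y) = 1.7868, v = y - alpha*grad = 1.1279
  prox(v) = soft_thresh(1.1279, 0.0681) = 1.0599
Iteration 3: beta = 0.5, y = 1.0599 + 0.5*(1.0599 - 1.3795) = 0.9001
  grad(y) = -2.3991, v = y - alpha*grad = 0.9955
  prox(v) = soft_thresh(0.9955, 0.0681) = 0.9275
Iteration 4: beta = 0.6, y = 0.9275 + 0.6*(0.9275 - 1.0599) = 0.8481
  grad(y) = -3.1272, v = y - alpha*grad = 0.9725
  prox(v) = soft_thresh(0.9725, 0.0681) = 0.9045
f(x_4) = 7*0.9045^2 - 15*0.9045 + 1.71*|0.9045| = -6.2939


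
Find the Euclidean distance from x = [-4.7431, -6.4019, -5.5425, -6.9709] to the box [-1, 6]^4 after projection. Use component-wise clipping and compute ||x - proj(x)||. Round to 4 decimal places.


Project each component onto [-1, 6].
clip(-4.7431) = -1.0, clip(-6.4019) = -1.0, clip(-5.5425) = -1.0, clip(-6.9709) = -1.0
Projection = [-1.0, -1.0, -1.0, -1.0]
Squared diffs: [14.0108, 29.1805, 20.6343, 35.6516]
Distance = sqrt(99.4772) = 9.9738


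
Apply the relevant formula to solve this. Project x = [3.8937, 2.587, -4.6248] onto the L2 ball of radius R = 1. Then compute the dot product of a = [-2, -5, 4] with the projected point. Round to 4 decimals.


Step 1: Compute ||x|| (intermediates to 6 decimals).
||x|| = sqrt(3.8937^2 + 2.587^2 + (-4.6248)^2) = 6.575883
Step 2: Project.
Since ||x|| > R, scale = R/||x|| = 1/6.575883 = 0.152071, proj(x) = scale * x
proj(x) = [0.592119, 0.393408, -0.703298]
Step 3: Dot product.
a^T * proj(x) = -2*0.592119 - 5*0.393408 + 4*(-0.703298) = -5.9645


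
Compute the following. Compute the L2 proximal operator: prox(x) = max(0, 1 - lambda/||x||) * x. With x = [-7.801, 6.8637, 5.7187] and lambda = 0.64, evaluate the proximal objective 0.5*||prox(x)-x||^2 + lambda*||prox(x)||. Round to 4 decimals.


Step 1: Compute ||x||.
||x|| = 11.8604
Step 2: Compute scaling factor.
scale = max(0, 1 - 0.64/11.8604) = 0.946
Step 3: prox(x) = [-7.3801, 6.4933, 5.4101]
||prox(x)|| = 11.2204
Step 4: Proximal objective.
0.5*||prox-x||^2 = 0.2048
lambda*||prox|| = 7.1811
Total = 7.3859


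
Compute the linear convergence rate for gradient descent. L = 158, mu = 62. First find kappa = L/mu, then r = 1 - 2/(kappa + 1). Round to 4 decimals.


Step 1: Compute the condition number.
kappa = L/mu = 158/62 = 2.5484
Step 2: Compute the convergence rate.
r = 1 - 2/(kappa + 1) = 1 - 2*mu/(L + mu) = (L - mu)/(L + mu) = 96/220 = 0.4364


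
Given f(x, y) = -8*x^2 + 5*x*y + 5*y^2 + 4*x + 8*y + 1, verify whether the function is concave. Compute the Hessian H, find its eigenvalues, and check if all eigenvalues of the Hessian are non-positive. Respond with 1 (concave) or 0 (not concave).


The Hessian of f(x,y) = -8*x^2 + 5*x*y + 5*y^2 + 4*x + 8*y + 1 is:
H = [[-16, 5], [5, 10]]
Trace = -16 + 10 = -6
Determinant = -16*10 - (5)^2 = -185
Discriminant = (-6)^2 - 4*-185 = 776.0
Eigenvalues: lambda_1 = -16.9284, lambda_2 = 10.9284
The function is not concave.

0


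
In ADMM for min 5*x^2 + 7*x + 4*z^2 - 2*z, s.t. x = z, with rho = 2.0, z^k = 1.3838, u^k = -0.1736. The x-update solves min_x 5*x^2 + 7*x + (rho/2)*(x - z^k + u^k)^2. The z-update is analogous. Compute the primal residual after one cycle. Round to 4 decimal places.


ADMM iteration with rho = 2.0, z^k = 1.3838, u^k = -0.1736
Step 1: x-update.
Minimize 5*x^2 + 7*x + (2.0/2)*(x - 1.3838 - 0.1736)^2
FOC: (2*5 + 2.0)*x = -7 + 2.0*(1.3838 + 0.1736)
x^{k+1} = -0.3238
Step 2: z-update.
Minimize 4*z^2 - 2*z + (2.0/2)*(-0.3238 - z - 0.1736)^2
FOC: (2*4 + 2.0)*z = 2 + 2.0*(-0.3238 - 0.1736)
z^{k+1} = 0.1005
Step 3: u-update.
u^{k+1} = -0.1736 - 0.3238 - 0.1005 = -0.5979
Step 4: Primal residual = |-0.3238 - 0.1005| = 0.4243


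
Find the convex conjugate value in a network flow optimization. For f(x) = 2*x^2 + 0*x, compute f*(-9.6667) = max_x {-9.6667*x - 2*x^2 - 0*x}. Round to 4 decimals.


f*(y) = sup_x {y*x - a*x^2 - b*x} = sup_x {(y-b)*x - a*x^2}
FOC: (y - b) - 2a*x = 0 => x* = (y - b)/(2a)
x* = (-9.6667 - 0)/(2*2) = -2.4167
f*(-9.6667) = (y-b)^2/(4a) = (-9.6667 - 0)^2/(4*2)
= 93.4451/8 = 11.6806


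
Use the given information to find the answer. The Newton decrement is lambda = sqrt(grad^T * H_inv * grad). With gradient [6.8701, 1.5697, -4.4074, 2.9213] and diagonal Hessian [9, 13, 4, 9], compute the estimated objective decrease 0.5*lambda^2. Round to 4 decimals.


Step 1: H is diagonal, so H^(-1) * g = [0.7633, 0.1207, -1.1019, 0.3246].
Step 2: g^T H^(-1) g = sum_i g_i^2 / H_ii
  = (6.8701)^2/9 + (1.5697)^2/13 + (-4.4074)^2/4 + (2.9213)^2/9
  = 5.2443 + 0.1895 + 4.8563 + 0.9482 = 11.2383
Step 3: Objective decrease = 0.5 * g^T H^(-1) g = 5.6192


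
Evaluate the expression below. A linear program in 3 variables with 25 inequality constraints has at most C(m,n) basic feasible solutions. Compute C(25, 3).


Each vertex corresponds to some choice of n active constraints out of m, so the number of vertices is at most C(m, n) = m! / (n!(m-n)!).
m = 25, n = 3
Numerator: 25 * 24 * 23
Denominator: 3! = 6
C(25, 3) = 2300
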